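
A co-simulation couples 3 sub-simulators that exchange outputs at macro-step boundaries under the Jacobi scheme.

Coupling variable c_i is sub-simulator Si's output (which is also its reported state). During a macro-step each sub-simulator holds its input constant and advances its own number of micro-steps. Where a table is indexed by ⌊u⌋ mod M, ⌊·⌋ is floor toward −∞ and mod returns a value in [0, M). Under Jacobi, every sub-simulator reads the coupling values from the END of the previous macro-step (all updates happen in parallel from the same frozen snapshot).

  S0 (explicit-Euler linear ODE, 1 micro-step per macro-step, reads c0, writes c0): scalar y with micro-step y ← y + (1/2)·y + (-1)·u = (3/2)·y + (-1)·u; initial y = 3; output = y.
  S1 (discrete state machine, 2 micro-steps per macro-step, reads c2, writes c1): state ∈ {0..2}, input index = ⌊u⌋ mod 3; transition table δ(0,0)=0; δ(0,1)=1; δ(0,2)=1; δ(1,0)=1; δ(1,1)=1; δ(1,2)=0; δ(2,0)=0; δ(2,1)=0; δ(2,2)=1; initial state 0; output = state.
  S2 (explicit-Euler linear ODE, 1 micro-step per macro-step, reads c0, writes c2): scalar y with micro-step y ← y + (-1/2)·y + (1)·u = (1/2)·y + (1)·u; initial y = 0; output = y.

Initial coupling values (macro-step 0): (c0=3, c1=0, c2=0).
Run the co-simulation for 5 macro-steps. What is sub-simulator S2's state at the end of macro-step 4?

S2 state at macro-step 4 = 3/2

macro 1: S0 reads c0=3 → after 1×micro: 3/2; S1 reads c2=0 → after 2×micro: 0; S2 reads c0=3 → after 1×micro: 3 ⇒ (c0=3/2, c1=0, c2=3)
macro 2: S0 reads c0=3/2 → after 1×micro: 3/4; S1 reads c2=3 → after 2×micro: 0; S2 reads c0=3/2 → after 1×micro: 3 ⇒ (c0=3/4, c1=0, c2=3)
macro 3: S0 reads c0=3/4 → after 1×micro: 3/8; S1 reads c2=3 → after 2×micro: 0; S2 reads c0=3/4 → after 1×micro: 9/4 ⇒ (c0=3/8, c1=0, c2=9/4)
macro 4: S0 reads c0=3/8 → after 1×micro: 3/16; S1 reads c2=9/4 → after 2×micro: 0; S2 reads c0=3/8 → after 1×micro: 3/2 ⇒ (c0=3/16, c1=0, c2=3/2)
macro 5: S0 reads c0=3/16 → after 1×micro: 3/32; S1 reads c2=3/2 → after 2×micro: 1; S2 reads c0=3/16 → after 1×micro: 15/16 ⇒ (c0=3/32, c1=1, c2=15/16)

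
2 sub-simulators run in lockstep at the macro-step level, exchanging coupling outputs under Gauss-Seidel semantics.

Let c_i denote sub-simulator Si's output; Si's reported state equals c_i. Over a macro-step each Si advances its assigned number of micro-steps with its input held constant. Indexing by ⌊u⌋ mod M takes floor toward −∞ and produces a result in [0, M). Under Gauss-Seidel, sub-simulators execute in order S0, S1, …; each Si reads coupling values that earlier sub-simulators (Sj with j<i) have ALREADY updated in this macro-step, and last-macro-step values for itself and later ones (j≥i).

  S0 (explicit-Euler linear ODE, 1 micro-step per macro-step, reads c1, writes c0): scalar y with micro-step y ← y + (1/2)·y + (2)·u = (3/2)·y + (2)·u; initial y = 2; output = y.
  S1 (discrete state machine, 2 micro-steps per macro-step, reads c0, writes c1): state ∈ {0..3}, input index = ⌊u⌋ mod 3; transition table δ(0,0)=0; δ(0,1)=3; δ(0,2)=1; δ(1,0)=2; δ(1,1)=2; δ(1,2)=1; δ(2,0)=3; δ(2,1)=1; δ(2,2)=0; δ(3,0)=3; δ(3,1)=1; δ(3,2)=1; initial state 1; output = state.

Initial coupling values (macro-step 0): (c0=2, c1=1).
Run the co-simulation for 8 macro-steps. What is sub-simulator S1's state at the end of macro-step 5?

S1 state at macro-step 5 = 1

macro 1: S0 reads c1=1 → after 1×micro: 5; S1 reads c0=5 → after 2×micro: 1 ⇒ (c0=5, c1=1)
macro 2: S0 reads c1=1 → after 1×micro: 19/2; S1 reads c0=19/2 → after 2×micro: 3 ⇒ (c0=19/2, c1=3)
macro 3: S0 reads c1=3 → after 1×micro: 81/4; S1 reads c0=81/4 → after 2×micro: 1 ⇒ (c0=81/4, c1=1)
macro 4: S0 reads c1=1 → after 1×micro: 259/8; S1 reads c0=259/8 → after 2×micro: 1 ⇒ (c0=259/8, c1=1)
macro 5: S0 reads c1=1 → after 1×micro: 809/16; S1 reads c0=809/16 → after 2×micro: 1 ⇒ (c0=809/16, c1=1)
macro 6: S0 reads c1=1 → after 1×micro: 2491/32; S1 reads c0=2491/32 → after 2×micro: 1 ⇒ (c0=2491/32, c1=1)
macro 7: S0 reads c1=1 → after 1×micro: 7601/64; S1 reads c0=7601/64 → after 2×micro: 1 ⇒ (c0=7601/64, c1=1)
macro 8: S0 reads c1=1 → after 1×micro: 23059/128; S1 reads c0=23059/128 → after 2×micro: 3 ⇒ (c0=23059/128, c1=3)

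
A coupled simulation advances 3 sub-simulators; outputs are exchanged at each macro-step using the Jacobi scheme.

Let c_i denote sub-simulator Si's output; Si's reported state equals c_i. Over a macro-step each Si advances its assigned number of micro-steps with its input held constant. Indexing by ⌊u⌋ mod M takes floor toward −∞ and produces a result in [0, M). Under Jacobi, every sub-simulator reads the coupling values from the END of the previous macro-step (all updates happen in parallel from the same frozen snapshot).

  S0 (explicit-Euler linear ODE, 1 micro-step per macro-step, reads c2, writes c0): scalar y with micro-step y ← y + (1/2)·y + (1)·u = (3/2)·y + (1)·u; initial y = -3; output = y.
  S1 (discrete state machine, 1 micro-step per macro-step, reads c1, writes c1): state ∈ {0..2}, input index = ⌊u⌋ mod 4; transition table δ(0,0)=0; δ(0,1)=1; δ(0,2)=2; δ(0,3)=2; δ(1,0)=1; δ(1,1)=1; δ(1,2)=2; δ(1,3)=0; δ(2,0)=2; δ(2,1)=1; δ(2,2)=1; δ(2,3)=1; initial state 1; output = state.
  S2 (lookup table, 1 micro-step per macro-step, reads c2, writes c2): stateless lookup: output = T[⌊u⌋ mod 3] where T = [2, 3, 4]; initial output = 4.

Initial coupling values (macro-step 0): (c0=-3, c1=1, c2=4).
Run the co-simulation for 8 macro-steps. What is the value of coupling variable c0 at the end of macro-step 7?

c0 at macro-step 7 = 6971/128

macro 1: S0 reads c2=4 → after 1×micro: -1/2; S1 reads c1=1 → after 1×micro: 1; S2 reads c2=4 → after 1×micro: 3 ⇒ (c0=-1/2, c1=1, c2=3)
macro 2: S0 reads c2=3 → after 1×micro: 9/4; S1 reads c1=1 → after 1×micro: 1; S2 reads c2=3 → after 1×micro: 2 ⇒ (c0=9/4, c1=1, c2=2)
macro 3: S0 reads c2=2 → after 1×micro: 43/8; S1 reads c1=1 → after 1×micro: 1; S2 reads c2=2 → after 1×micro: 4 ⇒ (c0=43/8, c1=1, c2=4)
macro 4: S0 reads c2=4 → after 1×micro: 193/16; S1 reads c1=1 → after 1×micro: 1; S2 reads c2=4 → after 1×micro: 3 ⇒ (c0=193/16, c1=1, c2=3)
macro 5: S0 reads c2=3 → after 1×micro: 675/32; S1 reads c1=1 → after 1×micro: 1; S2 reads c2=3 → after 1×micro: 2 ⇒ (c0=675/32, c1=1, c2=2)
macro 6: S0 reads c2=2 → after 1×micro: 2153/64; S1 reads c1=1 → after 1×micro: 1; S2 reads c2=2 → after 1×micro: 4 ⇒ (c0=2153/64, c1=1, c2=4)
macro 7: S0 reads c2=4 → after 1×micro: 6971/128; S1 reads c1=1 → after 1×micro: 1; S2 reads c2=4 → after 1×micro: 3 ⇒ (c0=6971/128, c1=1, c2=3)
macro 8: S0 reads c2=3 → after 1×micro: 21681/256; S1 reads c1=1 → after 1×micro: 1; S2 reads c2=3 → after 1×micro: 2 ⇒ (c0=21681/256, c1=1, c2=2)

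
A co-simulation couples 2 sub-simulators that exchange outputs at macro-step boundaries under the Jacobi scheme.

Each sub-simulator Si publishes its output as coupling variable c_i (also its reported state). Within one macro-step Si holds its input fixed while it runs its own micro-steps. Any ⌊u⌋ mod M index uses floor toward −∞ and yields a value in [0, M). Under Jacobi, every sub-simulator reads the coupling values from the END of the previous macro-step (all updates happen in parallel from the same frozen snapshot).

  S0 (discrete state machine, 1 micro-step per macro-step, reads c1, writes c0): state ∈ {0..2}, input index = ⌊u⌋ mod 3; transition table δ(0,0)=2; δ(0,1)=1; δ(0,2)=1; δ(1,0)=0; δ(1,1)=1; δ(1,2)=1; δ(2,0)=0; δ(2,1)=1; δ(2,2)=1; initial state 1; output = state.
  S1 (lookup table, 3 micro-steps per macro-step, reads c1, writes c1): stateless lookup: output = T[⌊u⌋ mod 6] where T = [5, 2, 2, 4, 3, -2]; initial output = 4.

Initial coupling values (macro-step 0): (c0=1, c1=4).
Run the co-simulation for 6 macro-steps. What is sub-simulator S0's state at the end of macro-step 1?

macro 1: S0 reads c1=4 → after 1×micro: 1; S1 reads c1=4 → after 3×micro: 3 ⇒ (c0=1, c1=3)
macro 2: S0 reads c1=3 → after 1×micro: 0; S1 reads c1=3 → after 3×micro: 4 ⇒ (c0=0, c1=4)
macro 3: S0 reads c1=4 → after 1×micro: 1; S1 reads c1=4 → after 3×micro: 3 ⇒ (c0=1, c1=3)
macro 4: S0 reads c1=3 → after 1×micro: 0; S1 reads c1=3 → after 3×micro: 4 ⇒ (c0=0, c1=4)
macro 5: S0 reads c1=4 → after 1×micro: 1; S1 reads c1=4 → after 3×micro: 3 ⇒ (c0=1, c1=3)
macro 6: S0 reads c1=3 → after 1×micro: 0; S1 reads c1=3 → after 3×micro: 4 ⇒ (c0=0, c1=4)

S0 state at macro-step 1 = 1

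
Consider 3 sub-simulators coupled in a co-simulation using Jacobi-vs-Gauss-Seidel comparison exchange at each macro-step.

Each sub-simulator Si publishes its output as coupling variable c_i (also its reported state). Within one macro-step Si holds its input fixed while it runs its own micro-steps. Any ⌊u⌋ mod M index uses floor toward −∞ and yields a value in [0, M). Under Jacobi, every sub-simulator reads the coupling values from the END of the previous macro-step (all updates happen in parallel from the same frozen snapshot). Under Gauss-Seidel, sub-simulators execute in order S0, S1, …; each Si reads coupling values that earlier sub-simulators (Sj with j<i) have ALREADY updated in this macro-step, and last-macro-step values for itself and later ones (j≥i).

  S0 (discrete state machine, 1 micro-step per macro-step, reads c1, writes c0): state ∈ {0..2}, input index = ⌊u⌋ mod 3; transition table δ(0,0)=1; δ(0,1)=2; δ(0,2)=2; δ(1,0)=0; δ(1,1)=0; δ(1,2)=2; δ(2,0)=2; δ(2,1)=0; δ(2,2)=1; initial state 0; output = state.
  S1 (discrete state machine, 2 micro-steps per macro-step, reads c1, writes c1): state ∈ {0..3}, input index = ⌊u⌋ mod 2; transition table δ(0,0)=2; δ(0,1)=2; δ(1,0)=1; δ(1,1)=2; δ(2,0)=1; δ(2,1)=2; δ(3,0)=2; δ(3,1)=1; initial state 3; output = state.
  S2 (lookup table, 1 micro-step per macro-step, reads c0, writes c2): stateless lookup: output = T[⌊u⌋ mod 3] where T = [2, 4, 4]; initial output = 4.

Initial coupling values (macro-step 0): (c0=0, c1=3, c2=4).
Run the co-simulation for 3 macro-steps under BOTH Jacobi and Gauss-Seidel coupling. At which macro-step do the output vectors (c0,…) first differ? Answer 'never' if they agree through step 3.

[Jacobi] macro 1: S0 reads c1=3 → after 1×micro: 1; S1 reads c1=3 → after 2×micro: 2; S2 reads c0=0 → after 1×micro: 2 ⇒ (c0=1, c1=2, c2=2)
[Jacobi] macro 2: S0 reads c1=2 → after 1×micro: 2; S1 reads c1=2 → after 2×micro: 1; S2 reads c0=1 → after 1×micro: 4 ⇒ (c0=2, c1=1, c2=4)
[Jacobi] macro 3: S0 reads c1=1 → after 1×micro: 0; S1 reads c1=1 → after 2×micro: 2; S2 reads c0=2 → after 1×micro: 4 ⇒ (c0=0, c1=2, c2=4)
[Gauss-Seidel] macro 1: S0 reads c1=3 → after 1×micro: 1; S1 reads c1=3 → after 2×micro: 2; S2 reads c0=1 → after 1×micro: 4 ⇒ (c0=1, c1=2, c2=4)
[Gauss-Seidel] macro 2: S0 reads c1=2 → after 1×micro: 2; S1 reads c1=2 → after 2×micro: 1; S2 reads c0=2 → after 1×micro: 4 ⇒ (c0=2, c1=1, c2=4)
[Gauss-Seidel] macro 3: S0 reads c1=1 → after 1×micro: 0; S1 reads c1=1 → after 2×micro: 2; S2 reads c0=0 → after 1×micro: 2 ⇒ (c0=0, c1=2, c2=2)

first divergence at macro-step: 1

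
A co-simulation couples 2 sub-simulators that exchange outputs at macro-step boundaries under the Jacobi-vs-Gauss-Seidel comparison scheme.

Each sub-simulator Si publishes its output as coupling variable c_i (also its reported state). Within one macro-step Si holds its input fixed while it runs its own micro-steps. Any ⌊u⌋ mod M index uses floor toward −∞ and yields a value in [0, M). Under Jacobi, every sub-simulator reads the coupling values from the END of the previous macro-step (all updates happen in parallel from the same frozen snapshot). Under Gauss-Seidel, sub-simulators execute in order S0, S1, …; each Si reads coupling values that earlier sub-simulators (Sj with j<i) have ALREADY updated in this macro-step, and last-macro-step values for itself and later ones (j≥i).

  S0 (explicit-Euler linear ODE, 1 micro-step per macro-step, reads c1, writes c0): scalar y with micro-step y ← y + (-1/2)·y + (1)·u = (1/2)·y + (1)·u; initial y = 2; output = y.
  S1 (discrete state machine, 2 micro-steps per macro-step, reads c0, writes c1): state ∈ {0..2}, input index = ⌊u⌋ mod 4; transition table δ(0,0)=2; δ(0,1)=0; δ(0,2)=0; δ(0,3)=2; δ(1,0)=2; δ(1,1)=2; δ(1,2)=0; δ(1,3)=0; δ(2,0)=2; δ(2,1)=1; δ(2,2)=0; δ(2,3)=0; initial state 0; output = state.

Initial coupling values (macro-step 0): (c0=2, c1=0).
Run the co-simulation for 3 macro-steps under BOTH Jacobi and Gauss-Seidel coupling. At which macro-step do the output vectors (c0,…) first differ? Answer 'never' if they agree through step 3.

first divergence at macro-step: 2

[Jacobi] macro 1: S0 reads c1=0 → after 1×micro: 1; S1 reads c0=2 → after 2×micro: 0 ⇒ (c0=1, c1=0)
[Jacobi] macro 2: S0 reads c1=0 → after 1×micro: 1/2; S1 reads c0=1 → after 2×micro: 0 ⇒ (c0=1/2, c1=0)
[Jacobi] macro 3: S0 reads c1=0 → after 1×micro: 1/4; S1 reads c0=1/2 → after 2×micro: 2 ⇒ (c0=1/4, c1=2)
[Gauss-Seidel] macro 1: S0 reads c1=0 → after 1×micro: 1; S1 reads c0=1 → after 2×micro: 0 ⇒ (c0=1, c1=0)
[Gauss-Seidel] macro 2: S0 reads c1=0 → after 1×micro: 1/2; S1 reads c0=1/2 → after 2×micro: 2 ⇒ (c0=1/2, c1=2)
[Gauss-Seidel] macro 3: S0 reads c1=2 → after 1×micro: 9/4; S1 reads c0=9/4 → after 2×micro: 0 ⇒ (c0=9/4, c1=0)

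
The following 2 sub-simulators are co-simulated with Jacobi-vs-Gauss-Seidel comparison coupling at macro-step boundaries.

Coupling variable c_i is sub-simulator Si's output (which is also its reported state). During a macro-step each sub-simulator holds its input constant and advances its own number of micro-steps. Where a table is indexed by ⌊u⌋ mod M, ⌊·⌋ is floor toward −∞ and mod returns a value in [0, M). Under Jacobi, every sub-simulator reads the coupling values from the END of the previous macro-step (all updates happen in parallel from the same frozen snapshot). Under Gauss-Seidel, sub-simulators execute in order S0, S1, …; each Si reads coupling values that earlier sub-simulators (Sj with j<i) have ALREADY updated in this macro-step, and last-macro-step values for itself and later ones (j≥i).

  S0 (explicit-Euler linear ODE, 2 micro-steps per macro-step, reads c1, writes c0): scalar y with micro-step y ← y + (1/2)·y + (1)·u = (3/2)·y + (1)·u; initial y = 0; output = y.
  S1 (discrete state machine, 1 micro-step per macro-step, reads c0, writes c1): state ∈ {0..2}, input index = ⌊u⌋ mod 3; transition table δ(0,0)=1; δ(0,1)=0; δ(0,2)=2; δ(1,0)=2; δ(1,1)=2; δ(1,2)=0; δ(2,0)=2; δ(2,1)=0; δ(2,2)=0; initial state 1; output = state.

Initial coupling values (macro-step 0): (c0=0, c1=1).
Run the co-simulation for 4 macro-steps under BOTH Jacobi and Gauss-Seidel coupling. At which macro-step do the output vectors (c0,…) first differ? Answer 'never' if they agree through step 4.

first divergence at macro-step: 1

[Jacobi] macro 1: S0 reads c1=1 → after 2×micro: 5/2; S1 reads c0=0 → after 1×micro: 2 ⇒ (c0=5/2, c1=2)
[Jacobi] macro 2: S0 reads c1=2 → after 2×micro: 85/8; S1 reads c0=5/2 → after 1×micro: 0 ⇒ (c0=85/8, c1=0)
[Jacobi] macro 3: S0 reads c1=0 → after 2×micro: 765/32; S1 reads c0=85/8 → after 1×micro: 0 ⇒ (c0=765/32, c1=0)
[Jacobi] macro 4: S0 reads c1=0 → after 2×micro: 6885/128; S1 reads c0=765/32 → after 1×micro: 2 ⇒ (c0=6885/128, c1=2)
[Gauss-Seidel] macro 1: S0 reads c1=1 → after 2×micro: 5/2; S1 reads c0=5/2 → after 1×micro: 0 ⇒ (c0=5/2, c1=0)
[Gauss-Seidel] macro 2: S0 reads c1=0 → after 2×micro: 45/8; S1 reads c0=45/8 → after 1×micro: 2 ⇒ (c0=45/8, c1=2)
[Gauss-Seidel] macro 3: S0 reads c1=2 → after 2×micro: 565/32; S1 reads c0=565/32 → after 1×micro: 0 ⇒ (c0=565/32, c1=0)
[Gauss-Seidel] macro 4: S0 reads c1=0 → after 2×micro: 5085/128; S1 reads c0=5085/128 → after 1×micro: 1 ⇒ (c0=5085/128, c1=1)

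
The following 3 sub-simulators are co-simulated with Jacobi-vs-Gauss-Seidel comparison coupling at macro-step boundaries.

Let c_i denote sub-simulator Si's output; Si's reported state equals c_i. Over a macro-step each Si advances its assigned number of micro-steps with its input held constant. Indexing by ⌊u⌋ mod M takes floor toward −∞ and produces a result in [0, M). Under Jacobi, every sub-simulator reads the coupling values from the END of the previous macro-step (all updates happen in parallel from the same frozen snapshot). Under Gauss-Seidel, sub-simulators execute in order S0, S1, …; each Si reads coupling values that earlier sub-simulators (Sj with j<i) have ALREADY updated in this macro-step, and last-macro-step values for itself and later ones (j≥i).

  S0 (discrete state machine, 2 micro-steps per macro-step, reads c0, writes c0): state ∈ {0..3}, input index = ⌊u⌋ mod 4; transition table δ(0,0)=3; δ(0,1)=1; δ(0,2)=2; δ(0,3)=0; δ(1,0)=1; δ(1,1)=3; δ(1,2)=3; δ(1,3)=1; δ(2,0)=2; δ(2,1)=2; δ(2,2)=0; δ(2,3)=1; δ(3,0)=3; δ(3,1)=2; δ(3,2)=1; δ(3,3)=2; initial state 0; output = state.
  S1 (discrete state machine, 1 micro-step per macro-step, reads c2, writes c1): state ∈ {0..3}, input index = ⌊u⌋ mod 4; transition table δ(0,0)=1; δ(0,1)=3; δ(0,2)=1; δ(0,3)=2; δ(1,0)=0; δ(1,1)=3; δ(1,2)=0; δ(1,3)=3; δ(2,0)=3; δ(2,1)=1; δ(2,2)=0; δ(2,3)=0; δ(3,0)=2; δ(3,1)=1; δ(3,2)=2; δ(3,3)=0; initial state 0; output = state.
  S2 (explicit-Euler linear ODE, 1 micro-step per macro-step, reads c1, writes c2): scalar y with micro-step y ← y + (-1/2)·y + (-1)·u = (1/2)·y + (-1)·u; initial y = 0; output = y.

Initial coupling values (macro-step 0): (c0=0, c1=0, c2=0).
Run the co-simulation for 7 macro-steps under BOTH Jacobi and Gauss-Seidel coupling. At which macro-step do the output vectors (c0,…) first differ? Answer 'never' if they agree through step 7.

[Jacobi] macro 1: S0 reads c0=0 → after 2×micro: 3; S1 reads c2=0 → after 1×micro: 1; S2 reads c1=0 → after 1×micro: 0 ⇒ (c0=3, c1=1, c2=0)
[Jacobi] macro 2: S0 reads c0=3 → after 2×micro: 1; S1 reads c2=0 → after 1×micro: 0; S2 reads c1=1 → after 1×micro: -1 ⇒ (c0=1, c1=0, c2=-1)
[Jacobi] macro 3: S0 reads c0=1 → after 2×micro: 2; S1 reads c2=-1 → after 1×micro: 2; S2 reads c1=0 → after 1×micro: -1/2 ⇒ (c0=2, c1=2, c2=-1/2)
[Jacobi] macro 4: S0 reads c0=2 → after 2×micro: 2; S1 reads c2=-1/2 → after 1×micro: 0; S2 reads c1=2 → after 1×micro: -9/4 ⇒ (c0=2, c1=0, c2=-9/4)
[Jacobi] macro 5: S0 reads c0=2 → after 2×micro: 2; S1 reads c2=-9/4 → after 1×micro: 3; S2 reads c1=0 → after 1×micro: -9/8 ⇒ (c0=2, c1=3, c2=-9/8)
[Jacobi] macro 6: S0 reads c0=2 → after 2×micro: 2; S1 reads c2=-9/8 → after 1×micro: 2; S2 reads c1=3 → after 1×micro: -57/16 ⇒ (c0=2, c1=2, c2=-57/16)
[Jacobi] macro 7: S0 reads c0=2 → after 2×micro: 2; S1 reads c2=-57/16 → after 1×micro: 3; S2 reads c1=2 → after 1×micro: -121/32 ⇒ (c0=2, c1=3, c2=-121/32)
[Gauss-Seidel] macro 1: S0 reads c0=0 → after 2×micro: 3; S1 reads c2=0 → after 1×micro: 1; S2 reads c1=1 → after 1×micro: -1 ⇒ (c0=3, c1=1, c2=-1)
[Gauss-Seidel] macro 2: S0 reads c0=3 → after 2×micro: 1; S1 reads c2=-1 → after 1×micro: 3; S2 reads c1=3 → after 1×micro: -7/2 ⇒ (c0=1, c1=3, c2=-7/2)
[Gauss-Seidel] macro 3: S0 reads c0=1 → after 2×micro: 2; S1 reads c2=-7/2 → after 1×micro: 2; S2 reads c1=2 → after 1×micro: -15/4 ⇒ (c0=2, c1=2, c2=-15/4)
[Gauss-Seidel] macro 4: S0 reads c0=2 → after 2×micro: 2; S1 reads c2=-15/4 → after 1×micro: 3; S2 reads c1=3 → after 1×micro: -39/8 ⇒ (c0=2, c1=3, c2=-39/8)
[Gauss-Seidel] macro 5: S0 reads c0=2 → after 2×micro: 2; S1 reads c2=-39/8 → after 1×micro: 0; S2 reads c1=0 → after 1×micro: -39/16 ⇒ (c0=2, c1=0, c2=-39/16)
[Gauss-Seidel] macro 6: S0 reads c0=2 → after 2×micro: 2; S1 reads c2=-39/16 → after 1×micro: 3; S2 reads c1=3 → after 1×micro: -135/32 ⇒ (c0=2, c1=3, c2=-135/32)
[Gauss-Seidel] macro 7: S0 reads c0=2 → after 2×micro: 2; S1 reads c2=-135/32 → after 1×micro: 0; S2 reads c1=0 → after 1×micro: -135/64 ⇒ (c0=2, c1=0, c2=-135/64)

first divergence at macro-step: 1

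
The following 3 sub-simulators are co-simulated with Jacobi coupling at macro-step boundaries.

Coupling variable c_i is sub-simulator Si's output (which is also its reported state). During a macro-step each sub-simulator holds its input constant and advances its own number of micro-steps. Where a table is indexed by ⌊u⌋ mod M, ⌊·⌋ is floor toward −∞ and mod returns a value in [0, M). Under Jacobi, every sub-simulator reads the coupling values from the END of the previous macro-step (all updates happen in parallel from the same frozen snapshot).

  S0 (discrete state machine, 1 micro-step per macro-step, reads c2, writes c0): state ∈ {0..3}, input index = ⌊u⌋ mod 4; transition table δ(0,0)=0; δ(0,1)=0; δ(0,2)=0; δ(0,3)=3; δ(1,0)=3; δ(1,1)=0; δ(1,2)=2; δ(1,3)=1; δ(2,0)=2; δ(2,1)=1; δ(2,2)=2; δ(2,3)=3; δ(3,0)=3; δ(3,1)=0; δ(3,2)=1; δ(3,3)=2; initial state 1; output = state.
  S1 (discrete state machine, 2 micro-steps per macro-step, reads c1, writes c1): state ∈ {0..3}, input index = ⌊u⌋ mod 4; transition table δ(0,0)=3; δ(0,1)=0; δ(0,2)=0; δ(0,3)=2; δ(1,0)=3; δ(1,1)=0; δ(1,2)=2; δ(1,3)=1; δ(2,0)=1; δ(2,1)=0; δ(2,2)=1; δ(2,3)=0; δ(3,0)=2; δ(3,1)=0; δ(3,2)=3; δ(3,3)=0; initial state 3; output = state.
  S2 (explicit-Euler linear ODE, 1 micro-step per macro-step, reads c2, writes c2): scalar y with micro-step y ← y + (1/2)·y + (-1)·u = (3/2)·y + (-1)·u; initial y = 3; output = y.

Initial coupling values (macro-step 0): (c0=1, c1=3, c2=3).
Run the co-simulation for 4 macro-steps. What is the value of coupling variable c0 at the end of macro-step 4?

macro 1: S0 reads c2=3 → after 1×micro: 1; S1 reads c1=3 → after 2×micro: 2; S2 reads c2=3 → after 1×micro: 3/2 ⇒ (c0=1, c1=2, c2=3/2)
macro 2: S0 reads c2=3/2 → after 1×micro: 0; S1 reads c1=2 → after 2×micro: 2; S2 reads c2=3/2 → after 1×micro: 3/4 ⇒ (c0=0, c1=2, c2=3/4)
macro 3: S0 reads c2=3/4 → after 1×micro: 0; S1 reads c1=2 → after 2×micro: 2; S2 reads c2=3/4 → after 1×micro: 3/8 ⇒ (c0=0, c1=2, c2=3/8)
macro 4: S0 reads c2=3/8 → after 1×micro: 0; S1 reads c1=2 → after 2×micro: 2; S2 reads c2=3/8 → after 1×micro: 3/16 ⇒ (c0=0, c1=2, c2=3/16)

c0 at macro-step 4 = 0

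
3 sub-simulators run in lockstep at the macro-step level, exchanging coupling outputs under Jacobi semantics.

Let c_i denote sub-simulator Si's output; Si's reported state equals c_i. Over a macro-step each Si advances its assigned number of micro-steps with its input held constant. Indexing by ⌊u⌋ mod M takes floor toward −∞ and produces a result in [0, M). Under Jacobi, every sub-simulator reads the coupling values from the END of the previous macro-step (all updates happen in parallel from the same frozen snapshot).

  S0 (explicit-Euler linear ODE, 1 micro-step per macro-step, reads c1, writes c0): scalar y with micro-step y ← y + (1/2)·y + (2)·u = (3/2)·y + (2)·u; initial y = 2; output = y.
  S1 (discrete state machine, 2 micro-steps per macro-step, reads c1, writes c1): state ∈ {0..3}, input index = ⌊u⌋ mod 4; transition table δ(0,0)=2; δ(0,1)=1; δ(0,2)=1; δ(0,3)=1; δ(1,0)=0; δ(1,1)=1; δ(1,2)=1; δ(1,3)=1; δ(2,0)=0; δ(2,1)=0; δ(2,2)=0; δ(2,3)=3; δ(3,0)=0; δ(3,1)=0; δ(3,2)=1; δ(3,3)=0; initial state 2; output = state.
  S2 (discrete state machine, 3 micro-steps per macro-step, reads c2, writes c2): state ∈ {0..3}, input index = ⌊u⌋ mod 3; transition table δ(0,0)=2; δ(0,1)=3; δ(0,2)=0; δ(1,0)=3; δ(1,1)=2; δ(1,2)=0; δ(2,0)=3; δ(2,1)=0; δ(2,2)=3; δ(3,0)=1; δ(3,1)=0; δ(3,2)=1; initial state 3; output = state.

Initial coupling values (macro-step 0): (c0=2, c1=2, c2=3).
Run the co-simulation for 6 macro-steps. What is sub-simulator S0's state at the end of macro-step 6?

macro 1: S0 reads c1=2 → after 1×micro: 7; S1 reads c1=2 → after 2×micro: 1; S2 reads c2=3 → after 3×micro: 1 ⇒ (c0=7, c1=1, c2=1)
macro 2: S0 reads c1=1 → after 1×micro: 25/2; S1 reads c1=1 → after 2×micro: 1; S2 reads c2=1 → after 3×micro: 3 ⇒ (c0=25/2, c1=1, c2=3)
macro 3: S0 reads c1=1 → after 1×micro: 83/4; S1 reads c1=1 → after 2×micro: 1; S2 reads c2=3 → after 3×micro: 1 ⇒ (c0=83/4, c1=1, c2=1)
macro 4: S0 reads c1=1 → after 1×micro: 265/8; S1 reads c1=1 → after 2×micro: 1; S2 reads c2=1 → after 3×micro: 3 ⇒ (c0=265/8, c1=1, c2=3)
macro 5: S0 reads c1=1 → after 1×micro: 827/16; S1 reads c1=1 → after 2×micro: 1; S2 reads c2=3 → after 3×micro: 1 ⇒ (c0=827/16, c1=1, c2=1)
macro 6: S0 reads c1=1 → after 1×micro: 2545/32; S1 reads c1=1 → after 2×micro: 1; S2 reads c2=1 → after 3×micro: 3 ⇒ (c0=2545/32, c1=1, c2=3)

S0 state at macro-step 6 = 2545/32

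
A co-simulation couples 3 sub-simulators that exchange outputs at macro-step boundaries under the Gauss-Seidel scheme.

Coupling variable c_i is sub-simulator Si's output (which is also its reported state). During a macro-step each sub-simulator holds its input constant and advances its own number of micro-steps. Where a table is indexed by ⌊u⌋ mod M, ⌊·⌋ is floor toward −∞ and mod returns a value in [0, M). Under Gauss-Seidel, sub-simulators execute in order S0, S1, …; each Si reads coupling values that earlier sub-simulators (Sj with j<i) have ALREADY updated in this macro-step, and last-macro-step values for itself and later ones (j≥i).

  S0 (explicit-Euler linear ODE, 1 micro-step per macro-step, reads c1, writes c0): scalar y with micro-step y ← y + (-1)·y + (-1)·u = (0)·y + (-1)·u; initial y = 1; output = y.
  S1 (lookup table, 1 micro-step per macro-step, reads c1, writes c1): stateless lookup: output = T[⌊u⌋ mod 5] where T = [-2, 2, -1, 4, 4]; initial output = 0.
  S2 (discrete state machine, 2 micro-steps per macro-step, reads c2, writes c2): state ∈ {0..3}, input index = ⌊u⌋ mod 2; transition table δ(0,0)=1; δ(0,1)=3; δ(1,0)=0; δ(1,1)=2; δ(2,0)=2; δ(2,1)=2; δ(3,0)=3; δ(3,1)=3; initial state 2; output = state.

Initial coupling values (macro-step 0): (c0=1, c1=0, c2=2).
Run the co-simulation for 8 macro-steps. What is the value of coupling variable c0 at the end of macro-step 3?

macro 1: S0 reads c1=0 → after 1×micro: 0; S1 reads c1=0 → after 1×micro: -2; S2 reads c2=2 → after 2×micro: 2 ⇒ (c0=0, c1=-2, c2=2)
macro 2: S0 reads c1=-2 → after 1×micro: 2; S1 reads c1=-2 → after 1×micro: 4; S2 reads c2=2 → after 2×micro: 2 ⇒ (c0=2, c1=4, c2=2)
macro 3: S0 reads c1=4 → after 1×micro: -4; S1 reads c1=4 → after 1×micro: 4; S2 reads c2=2 → after 2×micro: 2 ⇒ (c0=-4, c1=4, c2=2)
macro 4: S0 reads c1=4 → after 1×micro: -4; S1 reads c1=4 → after 1×micro: 4; S2 reads c2=2 → after 2×micro: 2 ⇒ (c0=-4, c1=4, c2=2)
macro 5: S0 reads c1=4 → after 1×micro: -4; S1 reads c1=4 → after 1×micro: 4; S2 reads c2=2 → after 2×micro: 2 ⇒ (c0=-4, c1=4, c2=2)
macro 6: S0 reads c1=4 → after 1×micro: -4; S1 reads c1=4 → after 1×micro: 4; S2 reads c2=2 → after 2×micro: 2 ⇒ (c0=-4, c1=4, c2=2)
macro 7: S0 reads c1=4 → after 1×micro: -4; S1 reads c1=4 → after 1×micro: 4; S2 reads c2=2 → after 2×micro: 2 ⇒ (c0=-4, c1=4, c2=2)
macro 8: S0 reads c1=4 → after 1×micro: -4; S1 reads c1=4 → after 1×micro: 4; S2 reads c2=2 → after 2×micro: 2 ⇒ (c0=-4, c1=4, c2=2)

c0 at macro-step 3 = -4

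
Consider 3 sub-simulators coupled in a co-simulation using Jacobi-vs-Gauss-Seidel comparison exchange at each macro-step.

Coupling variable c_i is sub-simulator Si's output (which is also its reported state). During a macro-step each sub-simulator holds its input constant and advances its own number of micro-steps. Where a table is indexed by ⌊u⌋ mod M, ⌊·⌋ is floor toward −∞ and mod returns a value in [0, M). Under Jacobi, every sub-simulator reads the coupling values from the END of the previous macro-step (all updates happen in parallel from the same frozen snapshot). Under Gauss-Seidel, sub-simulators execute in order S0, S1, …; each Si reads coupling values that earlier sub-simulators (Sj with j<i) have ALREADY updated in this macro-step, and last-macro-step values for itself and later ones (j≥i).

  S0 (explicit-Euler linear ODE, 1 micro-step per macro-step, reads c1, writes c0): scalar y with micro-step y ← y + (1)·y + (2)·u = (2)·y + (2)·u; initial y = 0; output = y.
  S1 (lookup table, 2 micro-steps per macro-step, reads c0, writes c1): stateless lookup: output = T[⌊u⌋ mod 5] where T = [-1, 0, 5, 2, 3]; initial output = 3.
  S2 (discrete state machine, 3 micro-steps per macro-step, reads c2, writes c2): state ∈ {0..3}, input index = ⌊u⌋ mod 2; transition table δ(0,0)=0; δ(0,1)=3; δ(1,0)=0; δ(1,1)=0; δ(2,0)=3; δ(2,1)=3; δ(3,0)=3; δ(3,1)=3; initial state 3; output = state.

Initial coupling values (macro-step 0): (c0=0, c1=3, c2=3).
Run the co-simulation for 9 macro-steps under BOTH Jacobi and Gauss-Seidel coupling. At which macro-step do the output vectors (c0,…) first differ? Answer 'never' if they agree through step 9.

first divergence at macro-step: 1

[Jacobi] macro 1: S0 reads c1=3 → after 1×micro: 6; S1 reads c0=0 → after 2×micro: -1; S2 reads c2=3 → after 3×micro: 3 ⇒ (c0=6, c1=-1, c2=3)
[Jacobi] macro 2: S0 reads c1=-1 → after 1×micro: 10; S1 reads c0=6 → after 2×micro: 0; S2 reads c2=3 → after 3×micro: 3 ⇒ (c0=10, c1=0, c2=3)
[Jacobi] macro 3: S0 reads c1=0 → after 1×micro: 20; S1 reads c0=10 → after 2×micro: -1; S2 reads c2=3 → after 3×micro: 3 ⇒ (c0=20, c1=-1, c2=3)
[Jacobi] macro 4: S0 reads c1=-1 → after 1×micro: 38; S1 reads c0=20 → after 2×micro: -1; S2 reads c2=3 → after 3×micro: 3 ⇒ (c0=38, c1=-1, c2=3)
[Jacobi] macro 5: S0 reads c1=-1 → after 1×micro: 74; S1 reads c0=38 → after 2×micro: 2; S2 reads c2=3 → after 3×micro: 3 ⇒ (c0=74, c1=2, c2=3)
[Jacobi] macro 6: S0 reads c1=2 → after 1×micro: 152; S1 reads c0=74 → after 2×micro: 3; S2 reads c2=3 → after 3×micro: 3 ⇒ (c0=152, c1=3, c2=3)
[Jacobi] macro 7: S0 reads c1=3 → after 1×micro: 310; S1 reads c0=152 → after 2×micro: 5; S2 reads c2=3 → after 3×micro: 3 ⇒ (c0=310, c1=5, c2=3)
[Jacobi] macro 8: S0 reads c1=5 → after 1×micro: 630; S1 reads c0=310 → after 2×micro: -1; S2 reads c2=3 → after 3×micro: 3 ⇒ (c0=630, c1=-1, c2=3)
[Jacobi] macro 9: S0 reads c1=-1 → after 1×micro: 1258; S1 reads c0=630 → after 2×micro: -1; S2 reads c2=3 → after 3×micro: 3 ⇒ (c0=1258, c1=-1, c2=3)
[Gauss-Seidel] macro 1: S0 reads c1=3 → after 1×micro: 6; S1 reads c0=6 → after 2×micro: 0; S2 reads c2=3 → after 3×micro: 3 ⇒ (c0=6, c1=0, c2=3)
[Gauss-Seidel] macro 2: S0 reads c1=0 → after 1×micro: 12; S1 reads c0=12 → after 2×micro: 5; S2 reads c2=3 → after 3×micro: 3 ⇒ (c0=12, c1=5, c2=3)
[Gauss-Seidel] macro 3: S0 reads c1=5 → after 1×micro: 34; S1 reads c0=34 → after 2×micro: 3; S2 reads c2=3 → after 3×micro: 3 ⇒ (c0=34, c1=3, c2=3)
[Gauss-Seidel] macro 4: S0 reads c1=3 → after 1×micro: 74; S1 reads c0=74 → after 2×micro: 3; S2 reads c2=3 → after 3×micro: 3 ⇒ (c0=74, c1=3, c2=3)
[Gauss-Seidel] macro 5: S0 reads c1=3 → after 1×micro: 154; S1 reads c0=154 → after 2×micro: 3; S2 reads c2=3 → after 3×micro: 3 ⇒ (c0=154, c1=3, c2=3)
[Gauss-Seidel] macro 6: S0 reads c1=3 → after 1×micro: 314; S1 reads c0=314 → after 2×micro: 3; S2 reads c2=3 → after 3×micro: 3 ⇒ (c0=314, c1=3, c2=3)
[Gauss-Seidel] macro 7: S0 reads c1=3 → after 1×micro: 634; S1 reads c0=634 → after 2×micro: 3; S2 reads c2=3 → after 3×micro: 3 ⇒ (c0=634, c1=3, c2=3)
[Gauss-Seidel] macro 8: S0 reads c1=3 → after 1×micro: 1274; S1 reads c0=1274 → after 2×micro: 3; S2 reads c2=3 → after 3×micro: 3 ⇒ (c0=1274, c1=3, c2=3)
[Gauss-Seidel] macro 9: S0 reads c1=3 → after 1×micro: 2554; S1 reads c0=2554 → after 2×micro: 3; S2 reads c2=3 → after 3×micro: 3 ⇒ (c0=2554, c1=3, c2=3)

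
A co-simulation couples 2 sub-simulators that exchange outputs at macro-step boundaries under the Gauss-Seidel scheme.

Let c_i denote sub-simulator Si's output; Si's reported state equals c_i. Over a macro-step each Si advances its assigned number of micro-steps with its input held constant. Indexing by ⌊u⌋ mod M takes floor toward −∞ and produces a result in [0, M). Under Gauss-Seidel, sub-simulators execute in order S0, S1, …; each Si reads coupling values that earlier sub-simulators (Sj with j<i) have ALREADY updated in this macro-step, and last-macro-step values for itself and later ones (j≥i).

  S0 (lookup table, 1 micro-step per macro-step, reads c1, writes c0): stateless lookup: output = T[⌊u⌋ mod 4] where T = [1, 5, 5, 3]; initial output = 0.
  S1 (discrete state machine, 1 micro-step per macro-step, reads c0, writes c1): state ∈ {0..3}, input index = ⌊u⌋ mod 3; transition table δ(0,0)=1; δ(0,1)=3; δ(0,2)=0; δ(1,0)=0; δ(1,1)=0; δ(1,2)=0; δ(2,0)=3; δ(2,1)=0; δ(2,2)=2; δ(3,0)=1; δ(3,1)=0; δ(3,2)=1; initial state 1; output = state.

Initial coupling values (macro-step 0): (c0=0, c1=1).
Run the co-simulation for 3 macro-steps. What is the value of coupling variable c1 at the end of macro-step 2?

macro 1: S0 reads c1=1 → after 1×micro: 5; S1 reads c0=5 → after 1×micro: 0 ⇒ (c0=5, c1=0)
macro 2: S0 reads c1=0 → after 1×micro: 1; S1 reads c0=1 → after 1×micro: 3 ⇒ (c0=1, c1=3)
macro 3: S0 reads c1=3 → after 1×micro: 3; S1 reads c0=3 → after 1×micro: 1 ⇒ (c0=3, c1=1)

c1 at macro-step 2 = 3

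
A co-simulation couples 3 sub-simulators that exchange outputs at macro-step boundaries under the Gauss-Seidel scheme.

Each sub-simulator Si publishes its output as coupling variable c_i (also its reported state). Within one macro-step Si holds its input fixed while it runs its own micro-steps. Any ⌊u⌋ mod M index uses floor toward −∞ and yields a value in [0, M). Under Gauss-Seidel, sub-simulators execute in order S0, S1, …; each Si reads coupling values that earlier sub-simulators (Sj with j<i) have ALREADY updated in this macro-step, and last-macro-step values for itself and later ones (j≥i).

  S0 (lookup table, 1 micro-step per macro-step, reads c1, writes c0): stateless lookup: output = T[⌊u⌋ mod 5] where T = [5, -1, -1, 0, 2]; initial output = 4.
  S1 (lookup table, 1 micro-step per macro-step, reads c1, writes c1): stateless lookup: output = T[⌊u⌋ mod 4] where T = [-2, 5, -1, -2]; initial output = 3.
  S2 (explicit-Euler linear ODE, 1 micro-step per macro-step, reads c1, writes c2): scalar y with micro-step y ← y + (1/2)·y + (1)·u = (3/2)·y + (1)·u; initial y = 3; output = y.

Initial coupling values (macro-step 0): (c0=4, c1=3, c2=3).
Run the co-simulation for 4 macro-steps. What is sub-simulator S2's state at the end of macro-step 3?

S2 state at macro-step 3 = 17/8

macro 1: S0 reads c1=3 → after 1×micro: 0; S1 reads c1=3 → after 1×micro: -2; S2 reads c1=-2 → after 1×micro: 5/2 ⇒ (c0=0, c1=-2, c2=5/2)
macro 2: S0 reads c1=-2 → after 1×micro: 0; S1 reads c1=-2 → after 1×micro: -1; S2 reads c1=-1 → after 1×micro: 11/4 ⇒ (c0=0, c1=-1, c2=11/4)
macro 3: S0 reads c1=-1 → after 1×micro: 2; S1 reads c1=-1 → after 1×micro: -2; S2 reads c1=-2 → after 1×micro: 17/8 ⇒ (c0=2, c1=-2, c2=17/8)
macro 4: S0 reads c1=-2 → after 1×micro: 0; S1 reads c1=-2 → after 1×micro: -1; S2 reads c1=-1 → after 1×micro: 35/16 ⇒ (c0=0, c1=-1, c2=35/16)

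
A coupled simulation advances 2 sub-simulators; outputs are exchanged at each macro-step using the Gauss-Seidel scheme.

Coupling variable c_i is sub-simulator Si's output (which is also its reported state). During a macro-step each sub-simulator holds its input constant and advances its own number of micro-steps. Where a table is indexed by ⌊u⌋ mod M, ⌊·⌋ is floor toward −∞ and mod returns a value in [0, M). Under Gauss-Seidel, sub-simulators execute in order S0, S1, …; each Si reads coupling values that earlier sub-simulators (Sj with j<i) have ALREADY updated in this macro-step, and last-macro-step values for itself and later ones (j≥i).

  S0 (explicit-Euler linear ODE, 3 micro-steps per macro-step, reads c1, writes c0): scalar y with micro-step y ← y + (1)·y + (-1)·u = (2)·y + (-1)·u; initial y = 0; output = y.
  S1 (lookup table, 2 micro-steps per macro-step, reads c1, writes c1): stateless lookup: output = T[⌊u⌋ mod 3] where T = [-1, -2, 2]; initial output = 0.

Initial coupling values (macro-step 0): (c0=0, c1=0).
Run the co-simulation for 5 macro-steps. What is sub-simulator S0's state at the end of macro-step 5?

macro 1: S0 reads c1=0 → after 3×micro: 0; S1 reads c1=0 → after 2×micro: -1 ⇒ (c0=0, c1=-1)
macro 2: S0 reads c1=-1 → after 3×micro: 7; S1 reads c1=-1 → after 2×micro: 2 ⇒ (c0=7, c1=2)
macro 3: S0 reads c1=2 → after 3×micro: 42; S1 reads c1=2 → after 2×micro: 2 ⇒ (c0=42, c1=2)
macro 4: S0 reads c1=2 → after 3×micro: 322; S1 reads c1=2 → after 2×micro: 2 ⇒ (c0=322, c1=2)
macro 5: S0 reads c1=2 → after 3×micro: 2562; S1 reads c1=2 → after 2×micro: 2 ⇒ (c0=2562, c1=2)

S0 state at macro-step 5 = 2562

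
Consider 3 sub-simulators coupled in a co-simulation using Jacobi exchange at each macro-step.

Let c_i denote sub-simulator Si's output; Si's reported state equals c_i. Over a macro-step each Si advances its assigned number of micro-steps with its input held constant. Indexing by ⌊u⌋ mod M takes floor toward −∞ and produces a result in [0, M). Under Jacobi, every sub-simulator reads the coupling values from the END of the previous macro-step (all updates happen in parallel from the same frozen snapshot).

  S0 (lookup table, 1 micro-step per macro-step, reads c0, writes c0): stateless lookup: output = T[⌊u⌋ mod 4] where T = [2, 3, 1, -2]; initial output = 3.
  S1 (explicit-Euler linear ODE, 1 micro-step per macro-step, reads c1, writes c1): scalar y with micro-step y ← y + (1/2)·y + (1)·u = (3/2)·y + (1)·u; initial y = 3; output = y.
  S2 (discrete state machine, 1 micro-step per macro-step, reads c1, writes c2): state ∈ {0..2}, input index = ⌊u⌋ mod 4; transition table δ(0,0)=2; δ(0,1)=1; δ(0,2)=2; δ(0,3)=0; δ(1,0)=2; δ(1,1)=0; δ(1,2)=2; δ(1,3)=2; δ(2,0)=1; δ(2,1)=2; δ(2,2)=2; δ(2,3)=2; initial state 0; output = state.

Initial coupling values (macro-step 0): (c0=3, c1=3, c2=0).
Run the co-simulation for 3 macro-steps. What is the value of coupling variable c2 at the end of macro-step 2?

c2 at macro-step 2 = 0

macro 1: S0 reads c0=3 → after 1×micro: -2; S1 reads c1=3 → after 1×micro: 15/2; S2 reads c1=3 → after 1×micro: 0 ⇒ (c0=-2, c1=15/2, c2=0)
macro 2: S0 reads c0=-2 → after 1×micro: 1; S1 reads c1=15/2 → after 1×micro: 75/4; S2 reads c1=15/2 → after 1×micro: 0 ⇒ (c0=1, c1=75/4, c2=0)
macro 3: S0 reads c0=1 → after 1×micro: 3; S1 reads c1=75/4 → after 1×micro: 375/8; S2 reads c1=75/4 → after 1×micro: 2 ⇒ (c0=3, c1=375/8, c2=2)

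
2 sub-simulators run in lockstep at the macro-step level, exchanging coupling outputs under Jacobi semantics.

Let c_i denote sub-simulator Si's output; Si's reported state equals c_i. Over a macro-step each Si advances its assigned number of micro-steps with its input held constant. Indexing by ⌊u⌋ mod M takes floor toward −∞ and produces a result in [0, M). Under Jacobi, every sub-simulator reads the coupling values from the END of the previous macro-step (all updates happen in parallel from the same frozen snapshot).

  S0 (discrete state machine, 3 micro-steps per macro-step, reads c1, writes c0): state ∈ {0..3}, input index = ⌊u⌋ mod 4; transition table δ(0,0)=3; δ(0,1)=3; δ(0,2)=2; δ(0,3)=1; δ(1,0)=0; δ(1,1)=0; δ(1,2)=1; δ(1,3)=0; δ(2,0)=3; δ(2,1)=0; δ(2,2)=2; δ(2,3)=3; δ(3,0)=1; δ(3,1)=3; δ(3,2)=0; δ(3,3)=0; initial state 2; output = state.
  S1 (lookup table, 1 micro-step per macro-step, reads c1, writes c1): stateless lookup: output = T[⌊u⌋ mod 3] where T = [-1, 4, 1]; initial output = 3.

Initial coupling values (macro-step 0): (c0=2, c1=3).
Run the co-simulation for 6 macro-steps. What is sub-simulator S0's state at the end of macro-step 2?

S0 state at macro-step 2 = 0

macro 1: S0 reads c1=3 → after 3×micro: 1; S1 reads c1=3 → after 1×micro: -1 ⇒ (c0=1, c1=-1)
macro 2: S0 reads c1=-1 → after 3×micro: 0; S1 reads c1=-1 → after 1×micro: 1 ⇒ (c0=0, c1=1)
macro 3: S0 reads c1=1 → after 3×micro: 3; S1 reads c1=1 → after 1×micro: 4 ⇒ (c0=3, c1=4)
macro 4: S0 reads c1=4 → after 3×micro: 3; S1 reads c1=4 → after 1×micro: 4 ⇒ (c0=3, c1=4)
macro 5: S0 reads c1=4 → after 3×micro: 3; S1 reads c1=4 → after 1×micro: 4 ⇒ (c0=3, c1=4)
macro 6: S0 reads c1=4 → after 3×micro: 3; S1 reads c1=4 → after 1×micro: 4 ⇒ (c0=3, c1=4)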